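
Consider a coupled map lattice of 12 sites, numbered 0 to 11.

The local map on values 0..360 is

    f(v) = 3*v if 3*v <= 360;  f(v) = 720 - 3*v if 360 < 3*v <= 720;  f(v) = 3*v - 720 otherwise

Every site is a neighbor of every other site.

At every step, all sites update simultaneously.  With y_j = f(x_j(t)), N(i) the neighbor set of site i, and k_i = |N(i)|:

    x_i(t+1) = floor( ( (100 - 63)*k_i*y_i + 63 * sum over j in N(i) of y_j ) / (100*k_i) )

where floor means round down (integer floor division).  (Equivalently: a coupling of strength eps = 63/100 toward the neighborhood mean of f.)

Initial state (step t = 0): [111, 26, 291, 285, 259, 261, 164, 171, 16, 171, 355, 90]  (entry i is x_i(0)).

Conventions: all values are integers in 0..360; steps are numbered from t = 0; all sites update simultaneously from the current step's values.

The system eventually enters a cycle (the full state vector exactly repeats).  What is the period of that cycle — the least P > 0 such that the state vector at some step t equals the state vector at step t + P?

Simulating step by step:
t=0: [111, 26, 291, 285, 259, 261, 164, 171, 16, 171, 355, 90]
t=1: [225, 146, 169, 163, 139, 141, 192, 186, 136, 186, 229, 206]
t=2: [144, 219, 197, 203, 225, 223, 175, 181, 228, 181, 141, 162]
t=3: [193, 122, 143, 137, 117, 119, 164, 158, 114, 158, 196, 176]
t=4: [226, 293, 273, 279, 292, 294, 253, 259, 289, 259, 223, 242]
t=5: [75, 112, 93, 99, 111, 113, 74, 80, 108, 80, 78, 64]
t=6: [257, 291, 274, 279, 290, 292, 256, 261, 288, 261, 259, 246]
t=7: [80, 112, 96, 100, 111, 113, 79, 83, 109, 83, 82, 69]
t=8: [266, 296, 281, 285, 296, 297, 266, 269, 294, 269, 268, 256]
t=9: [103, 132, 118, 121, 132, 133, 103, 106, 130, 106, 105, 94]
t=10: [317, 322, 331, 332, 322, 321, 317, 320, 324, 320, 319, 309]
t=11: [239, 244, 252, 253, 244, 243, 239, 242, 246, 242, 241, 232]
t=12: [10, 13, 21, 21, 13, 12, 10, 11, 15, 11, 10, 17]
t=13: [37, 40, 47, 47, 40, 39, 37, 38, 42, 38, 37, 44]
t=14: [118, 121, 127, 127, 121, 120, 118, 119, 122, 119, 118, 124]
t=15: [352, 353, 348, 348, 353, 354, 352, 353, 352, 353, 352, 351]
t=16: [335, 336, 331, 331, 336, 337, 335, 336, 335, 336, 335, 334]
t=17: [284, 285, 280, 280, 285, 286, 284, 285, 284, 285, 284, 283]
t=18: [131, 132, 127, 127, 132, 133, 131, 132, 131, 132, 131, 130]
t=19: [327, 326, 331, 331, 326, 325, 327, 326, 327, 326, 327, 328]
t=20: [261, 260, 265, 265, 260, 259, 261, 260, 261, 260, 261, 262]
t=21: [63, 62, 67, 67, 62, 61, 63, 62, 63, 62, 63, 64]
t=22: [189, 188, 193, 193, 188, 187, 189, 188, 189, 188, 189, 190]
t=23: [152, 153, 148, 148, 153, 154, 152, 153, 152, 153, 152, 151]
t=24: [264, 263, 268, 268, 263, 262, 264, 263, 264, 263, 264, 265]
t=25: [72, 71, 76, 76, 71, 70, 72, 71, 72, 71, 72, 73]
t=26: [216, 215, 220, 220, 215, 214, 216, 215, 216, 215, 216, 217]
t=27: [71, 72, 67, 67, 72, 73, 71, 72, 71, 72, 71, 70]
t=28: [212, 213, 208, 208, 213, 214, 212, 213, 212, 213, 212, 211]
t=29: [84, 83, 88, 88, 83, 82, 84, 83, 84, 83, 84, 85]
t=30: [252, 251, 256, 256, 251, 250, 252, 251, 252, 251, 252, 253]
t=31: [36, 35, 40, 40, 35, 34, 36, 35, 36, 35, 36, 37]
t=32: [108, 107, 112, 112, 107, 106, 108, 107, 108, 107, 108, 109]
t=33: [324, 323, 328, 328, 323, 322, 324, 323, 324, 323, 324, 325]
t=34: [252, 251, 256, 256, 251, 250, 252, 251, 252, 251, 252, 253]

Answer: 4
Key observation: The state at step 30, [252, 251, 256, 256, 251, 250, 252, 251, 252, 251, 252, 253], reappears at step 34 — and no state repeats earlier — so the cycle the system enters has period 4.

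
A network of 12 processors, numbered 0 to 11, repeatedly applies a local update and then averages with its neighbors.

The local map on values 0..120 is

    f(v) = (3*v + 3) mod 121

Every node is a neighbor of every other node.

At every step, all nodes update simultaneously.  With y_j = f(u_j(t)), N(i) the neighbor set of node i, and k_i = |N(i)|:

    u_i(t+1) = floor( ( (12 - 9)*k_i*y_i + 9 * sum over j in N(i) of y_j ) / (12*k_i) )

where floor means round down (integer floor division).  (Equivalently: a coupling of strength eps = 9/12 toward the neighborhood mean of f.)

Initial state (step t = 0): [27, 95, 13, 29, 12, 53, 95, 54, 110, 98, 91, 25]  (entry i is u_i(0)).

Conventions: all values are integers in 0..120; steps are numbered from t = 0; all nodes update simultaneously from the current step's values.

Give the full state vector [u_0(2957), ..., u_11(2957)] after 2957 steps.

Simulating step by step:
t=0: [27, 95, 13, 29, 12, 53, 95, 54, 110, 98, 91, 25]
t=1: [62, 55, 54, 63, 54, 54, 55, 55, 63, 57, 53, 61]
t=2: [56, 52, 51, 56, 51, 51, 52, 52, 56, 53, 51, 55]
t=3: [42, 40, 39, 42, 39, 39, 40, 40, 42, 41, 39, 42]
t=4: [37, 36, 57, 37, 57, 57, 36, 36, 37, 36, 57, 37]
t=5: [96, 96, 85, 96, 85, 85, 96, 96, 96, 96, 85, 96]
t=6: [40, 40, 34, 40, 34, 34, 40, 40, 40, 40, 34, 40]
t=7: [30, 30, 48, 30, 48, 48, 30, 30, 30, 30, 48, 30]
t=8: [74, 74, 62, 74, 62, 62, 74, 74, 74, 74, 62, 74]
t=9: [94, 94, 87, 94, 87, 87, 94, 94, 94, 94, 87, 94]
t=10: [37, 37, 33, 37, 33, 33, 37, 37, 37, 37, 33, 37]
t=11: [110, 110, 108, 110, 108, 108, 110, 110, 110, 110, 108, 110]
t=12: [89, 89, 88, 89, 88, 88, 89, 89, 89, 89, 88, 89]
t=13: [27, 27, 26, 27, 26, 26, 27, 27, 27, 27, 26, 27]
t=14: [83, 83, 82, 83, 82, 82, 83, 83, 83, 83, 82, 83]
t=15: [9, 9, 8, 9, 8, 8, 9, 9, 9, 9, 8, 9]
t=16: [29, 29, 28, 29, 28, 28, 29, 29, 29, 29, 28, 29]
t=17: [89, 89, 88, 89, 88, 88, 89, 89, 89, 89, 88, 89]

Answer: [89, 89, 88, 89, 88, 88, 89, 89, 89, 89, 88, 89]
Key observation: The state at step 12, [89, 89, 88, 89, 88, 88, 89, 89, 89, 89, 88, 89], reappears at step 17: the system is in a cycle of period 5 from step 12 on.  Therefore the state at step 2957 equals the state at step 12 + ((2957 - 12) mod 5) = 12, which is [89, 89, 88, 89, 88, 88, 89, 89, 89, 89, 88, 89].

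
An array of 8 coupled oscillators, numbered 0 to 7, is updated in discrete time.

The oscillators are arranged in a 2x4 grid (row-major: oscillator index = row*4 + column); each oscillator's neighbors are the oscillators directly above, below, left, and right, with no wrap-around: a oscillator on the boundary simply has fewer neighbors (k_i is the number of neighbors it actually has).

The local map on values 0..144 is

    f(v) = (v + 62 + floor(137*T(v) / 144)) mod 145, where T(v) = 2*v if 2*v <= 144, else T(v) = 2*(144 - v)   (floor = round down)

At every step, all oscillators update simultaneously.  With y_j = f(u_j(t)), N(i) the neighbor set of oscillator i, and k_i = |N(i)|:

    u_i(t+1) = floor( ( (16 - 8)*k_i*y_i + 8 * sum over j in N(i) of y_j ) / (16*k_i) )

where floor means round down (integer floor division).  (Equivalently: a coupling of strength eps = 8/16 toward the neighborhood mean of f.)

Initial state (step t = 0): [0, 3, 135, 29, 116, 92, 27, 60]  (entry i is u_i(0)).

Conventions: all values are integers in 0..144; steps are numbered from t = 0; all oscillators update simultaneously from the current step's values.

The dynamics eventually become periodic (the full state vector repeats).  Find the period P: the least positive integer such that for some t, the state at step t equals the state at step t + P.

Answer: 2
Key observation: The state at step 13, [99, 99, 100, 100, 99, 99, 100, 100], reappears at step 15 — and no state repeats earlier — so the cycle the system enters has period 2.

Derivation:
t=0: [0, 3, 135, 29, 116, 92, 27, 60]
t=1: [70, 74, 69, 40, 85, 102, 114, 80]
t=2: [119, 117, 99, 75, 111, 103, 99, 89]
t=3: [85, 89, 102, 114, 90, 95, 102, 111]
t=4: [111, 107, 98, 91, 109, 105, 97, 91]
t=5: [91, 95, 101, 106, 92, 96, 102, 106]
t=6: [107, 104, 99, 96, 106, 103, 98, 95]
t=7: [95, 97, 101, 103, 95, 98, 101, 104]
t=8: [104, 102, 99, 98, 104, 102, 99, 97]
t=9: [97, 98, 100, 102, 97, 98, 100, 102]
t=10: [102, 101, 100, 98, 102, 101, 100, 98]
t=11: [98, 99, 100, 101, 98, 99, 100, 101]
t=12: [101, 101, 100, 99, 101, 101, 100, 99]
t=13: [99, 99, 100, 100, 99, 99, 100, 100]
t=14: [101, 100, 100, 100, 101, 100, 100, 100]
t=15: [99, 99, 100, 100, 99, 99, 100, 100]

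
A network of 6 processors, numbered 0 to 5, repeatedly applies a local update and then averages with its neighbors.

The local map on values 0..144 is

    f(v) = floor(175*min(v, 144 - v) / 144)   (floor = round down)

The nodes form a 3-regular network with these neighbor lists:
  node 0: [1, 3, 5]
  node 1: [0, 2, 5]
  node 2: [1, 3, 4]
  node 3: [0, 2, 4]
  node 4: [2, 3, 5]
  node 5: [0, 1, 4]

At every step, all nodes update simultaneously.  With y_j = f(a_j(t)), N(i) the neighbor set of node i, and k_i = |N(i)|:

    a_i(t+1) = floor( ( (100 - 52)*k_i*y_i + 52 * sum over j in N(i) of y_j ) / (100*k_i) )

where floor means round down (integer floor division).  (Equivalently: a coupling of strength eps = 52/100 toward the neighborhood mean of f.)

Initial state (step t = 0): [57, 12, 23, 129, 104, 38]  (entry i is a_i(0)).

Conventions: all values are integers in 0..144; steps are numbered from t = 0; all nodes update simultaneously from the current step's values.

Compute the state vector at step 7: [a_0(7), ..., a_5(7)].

Simulating step by step:
t=0: [57, 12, 23, 129, 104, 38]
t=1: [46, 31, 26, 33, 38, 44]
t=2: [48, 41, 36, 42, 43, 49]
t=3: [55, 51, 46, 51, 51, 55]
t=4: [64, 61, 58, 60, 60, 64]
t=5: [75, 74, 71, 72, 72, 75]
t=6: [84, 84, 86, 86, 86, 84]
t=7: [71, 71, 70, 70, 70, 71]

Answer: [71, 71, 70, 70, 70, 71]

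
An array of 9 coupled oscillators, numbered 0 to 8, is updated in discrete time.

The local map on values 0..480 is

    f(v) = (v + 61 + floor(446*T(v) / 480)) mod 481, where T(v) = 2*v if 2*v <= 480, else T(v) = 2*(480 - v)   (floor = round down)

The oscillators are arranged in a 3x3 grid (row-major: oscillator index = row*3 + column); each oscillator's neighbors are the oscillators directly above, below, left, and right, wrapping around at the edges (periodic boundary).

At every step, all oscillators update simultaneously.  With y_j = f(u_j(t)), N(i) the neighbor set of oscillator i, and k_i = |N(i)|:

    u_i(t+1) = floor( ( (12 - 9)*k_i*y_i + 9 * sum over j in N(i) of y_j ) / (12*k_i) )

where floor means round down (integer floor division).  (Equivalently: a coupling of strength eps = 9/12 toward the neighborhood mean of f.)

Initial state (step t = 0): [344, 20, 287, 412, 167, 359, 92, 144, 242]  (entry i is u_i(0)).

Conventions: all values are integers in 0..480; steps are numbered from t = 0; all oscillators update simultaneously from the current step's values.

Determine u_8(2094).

Answer: u_8(2094) = 253
Key observation: The state at step 20, [253, 253, 253, 253, 253, 253, 253, 253, 253], reappears at step 22: the system is in a cycle of period 2 from step 20 on.  Therefore the state at step 2094 equals the state at step 20 + ((2094 - 20) mod 2) = 20, which is [253, 253, 253, 253, 253, 253, 253, 253, 253].

Derivation:
t=0: [344, 20, 287, 412, 167, 359, 92, 144, 242]
t=1: [191, 203, 191, 164, 177, 165, 273, 260, 287]
t=2: [138, 149, 136, 105, 116, 103, 180, 194, 180]
t=3: [284, 269, 282, 333, 258, 331, 219, 143, 217]
t=4: [218, 280, 217, 209, 265, 208, 254, 285, 254]
t=5: [212, 221, 211, 208, 212, 207, 224, 240, 223]
t=6: [194, 206, 192, 186, 200, 185, 212, 222, 211]
t=7: [144, 159, 143, 136, 150, 134, 166, 182, 164]
t=8: [306, 205, 304, 295, 194, 293, 213, 52, 212]
t=9: [198, 184, 198, 195, 185, 195, 200, 178, 201]
t=10: [137, 117, 137, 135, 114, 136, 136, 119, 136]
t=11: [439, 415, 440, 437, 413, 437, 440, 415, 440]
t=12: [98, 107, 98, 99, 108, 99, 98, 107, 98]
t=13: [346, 357, 346, 347, 358, 347, 346, 357, 346]
t=14: [172, 168, 172, 172, 168, 172, 172, 168, 172]
t=15: [68, 64, 68, 68, 64, 68, 68, 64, 68]
t=16: [252, 247, 252, 252, 247, 252, 252, 247, 252]
t=17: [255, 257, 255, 255, 257, 255, 255, 257, 255]
t=18: [252, 251, 252, 252, 251, 252, 252, 251, 252]
t=19: [255, 255, 255, 255, 255, 255, 255, 255, 255]
t=20: [253, 253, 253, 253, 253, 253, 253, 253, 253]
t=21: [254, 254, 254, 254, 254, 254, 254, 254, 254]
t=22: [253, 253, 253, 253, 253, 253, 253, 253, 253]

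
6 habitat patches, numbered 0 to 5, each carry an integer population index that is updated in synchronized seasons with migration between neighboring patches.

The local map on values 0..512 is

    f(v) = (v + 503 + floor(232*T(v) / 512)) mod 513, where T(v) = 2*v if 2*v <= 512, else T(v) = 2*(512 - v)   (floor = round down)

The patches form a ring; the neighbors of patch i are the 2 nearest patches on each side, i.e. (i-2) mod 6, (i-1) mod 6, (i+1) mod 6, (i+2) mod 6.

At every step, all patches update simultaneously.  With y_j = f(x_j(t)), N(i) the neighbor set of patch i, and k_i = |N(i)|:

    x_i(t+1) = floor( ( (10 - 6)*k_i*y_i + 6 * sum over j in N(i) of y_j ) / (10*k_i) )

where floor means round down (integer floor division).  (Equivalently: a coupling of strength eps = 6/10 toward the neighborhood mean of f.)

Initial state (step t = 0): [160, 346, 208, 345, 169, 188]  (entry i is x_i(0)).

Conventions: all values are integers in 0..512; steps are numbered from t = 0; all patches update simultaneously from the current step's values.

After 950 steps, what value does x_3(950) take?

Simulating step by step:
t=0: [160, 346, 208, 345, 169, 188]
t=1: [347, 421, 391, 424, 352, 376]
t=2: [488, 490, 489, 491, 488, 489]
t=3: [499, 499, 499, 499, 499, 499]
t=4: [500, 500, 500, 500, 500, 500]
t=5: [500, 500, 500, 500, 500, 500]

Answer: x_3(950) = 500
Key observation: The state at step 4, [500, 500, 500, 500, 500, 500], reappears at step 5: the system is in a cycle of period 1 from step 4 on.  Therefore the state at step 950 equals the state at step 4 + ((950 - 4) mod 1) = 4, which is [500, 500, 500, 500, 500, 500].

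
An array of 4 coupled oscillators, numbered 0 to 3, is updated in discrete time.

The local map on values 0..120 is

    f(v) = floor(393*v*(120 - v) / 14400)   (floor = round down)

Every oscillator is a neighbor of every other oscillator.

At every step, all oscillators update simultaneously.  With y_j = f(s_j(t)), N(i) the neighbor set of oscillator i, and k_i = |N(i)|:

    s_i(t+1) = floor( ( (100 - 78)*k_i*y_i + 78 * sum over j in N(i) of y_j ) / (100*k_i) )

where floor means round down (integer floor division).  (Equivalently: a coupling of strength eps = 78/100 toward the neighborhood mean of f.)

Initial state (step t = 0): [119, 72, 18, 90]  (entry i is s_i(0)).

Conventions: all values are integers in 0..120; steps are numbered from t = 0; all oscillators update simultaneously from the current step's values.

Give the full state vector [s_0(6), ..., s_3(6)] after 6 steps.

Simulating step by step:
t=0: [119, 72, 18, 90]
t=1: [57, 53, 55, 54]
t=2: [96, 97, 97, 97]
t=3: [60, 60, 60, 60]
t=4: [98, 98, 98, 98]
t=5: [58, 58, 58, 58]
t=6: [98, 98, 98, 98]

Answer: [98, 98, 98, 98]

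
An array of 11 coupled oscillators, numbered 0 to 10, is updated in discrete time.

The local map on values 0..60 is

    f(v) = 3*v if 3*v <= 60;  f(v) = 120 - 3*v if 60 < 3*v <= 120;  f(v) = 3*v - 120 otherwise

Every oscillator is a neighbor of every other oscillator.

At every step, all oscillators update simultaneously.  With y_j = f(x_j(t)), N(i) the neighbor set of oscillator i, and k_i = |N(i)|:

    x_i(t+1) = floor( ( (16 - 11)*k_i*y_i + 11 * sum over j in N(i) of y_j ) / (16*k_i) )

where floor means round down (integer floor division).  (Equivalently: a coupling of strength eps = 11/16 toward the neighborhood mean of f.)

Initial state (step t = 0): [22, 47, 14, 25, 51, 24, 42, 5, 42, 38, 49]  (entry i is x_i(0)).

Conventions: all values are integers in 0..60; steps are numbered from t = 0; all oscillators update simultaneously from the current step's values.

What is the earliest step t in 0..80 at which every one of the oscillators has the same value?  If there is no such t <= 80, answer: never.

Answer: 12
Key observation: Synchronization is absorbing here: once all oscillators are equal they stay equal, and step 12 is the first all-equal step.

Derivation:
t=0: [22, 47, 14, 25, 51, 24, 42, 5, 42, 38, 49]  (not all equal)
t=1: [33, 25, 31, 31, 28, 32, 22, 24, 22, 22, 27]  (not all equal)
t=2: [34, 40, 36, 36, 38, 35, 42, 41, 42, 42, 39]  (not all equal)
t=3: [10, 5, 8, 8, 7, 9, 7, 6, 7, 7, 6]  (not all equal)
t=4: [23, 20, 22, 22, 21, 23, 21, 20, 21, 21, 20]  (not all equal)
t=5: [54, 57, 55, 55, 56, 54, 56, 57, 56, 56, 57]  (not all equal)
t=6: [45, 48, 46, 46, 47, 45, 47, 48, 47, 47, 48]  (not all equal)
t=7: [18, 21, 19, 19, 20, 18, 20, 21, 20, 20, 21]  (not all equal)
t=8: [56, 57, 57, 57, 58, 56, 58, 57, 58, 58, 57]  (not all equal)
t=9: [50, 51, 51, 51, 52, 50, 52, 51, 52, 52, 51]  (not all equal)
t=10: [32, 33, 33, 33, 34, 32, 34, 33, 34, 34, 33]  (not all equal)
t=11: [21, 20, 20, 20, 19, 21, 19, 20, 19, 19, 20]  (not all equal)
t=12: [58, 58, 58, 58, 58, 58, 58, 58, 58, 58, 58]  (all equal)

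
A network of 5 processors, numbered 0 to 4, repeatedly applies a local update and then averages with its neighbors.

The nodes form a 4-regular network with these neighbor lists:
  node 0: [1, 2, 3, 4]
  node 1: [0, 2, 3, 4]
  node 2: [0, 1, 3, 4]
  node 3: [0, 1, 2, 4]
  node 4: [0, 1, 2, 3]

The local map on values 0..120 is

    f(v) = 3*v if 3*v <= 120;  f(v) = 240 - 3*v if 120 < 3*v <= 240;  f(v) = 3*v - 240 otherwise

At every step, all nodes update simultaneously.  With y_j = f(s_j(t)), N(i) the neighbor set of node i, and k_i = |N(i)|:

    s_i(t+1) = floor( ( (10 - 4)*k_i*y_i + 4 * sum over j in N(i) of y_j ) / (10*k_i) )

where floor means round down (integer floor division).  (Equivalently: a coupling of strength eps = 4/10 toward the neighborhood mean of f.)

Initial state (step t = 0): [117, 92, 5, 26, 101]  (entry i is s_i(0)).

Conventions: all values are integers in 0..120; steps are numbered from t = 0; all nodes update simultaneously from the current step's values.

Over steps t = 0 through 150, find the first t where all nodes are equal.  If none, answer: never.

Answer: 37
Key observation: Synchronization is absorbing here: once all nodes are equal they stay equal, and step 37 is the first all-equal step.

Derivation:
t=0: [117, 92, 5, 26, 101]  (not all equal)
t=1: [85, 48, 37, 69, 61]  (not all equal)
t=2: [38, 79, 86, 47, 59]  (not all equal)
t=3: [86, 31, 38, 79, 61]  (not all equal)
t=4: [37, 75, 85, 30, 57]  (not all equal)
t=5: [85, 37, 37, 75, 64]  (not all equal)
t=6: [37, 85, 85, 37, 54]  (not all equal)
t=7: [88, 40, 40, 88, 72]  (not all equal)
t=8: [43, 91, 91, 43, 43]  (not all equal)
t=9: [95, 56, 56, 95, 95]  (not all equal)
t=10: [50, 63, 63, 50, 50]  (not all equal)
t=11: [82, 62, 62, 82, 82]  (not all equal)
t=12: [15, 39, 39, 15, 15]  (not all equal)
t=13: [59, 95, 95, 59, 59]  (not all equal)
t=14: [59, 50, 50, 59, 59]  (not all equal)
t=15: [68, 81, 81, 68, 68]  (not all equal)
t=16: [29, 12, 12, 29, 29]  (not all equal)
t=17: [76, 51, 51, 76, 76]  (not all equal)
t=18: [27, 64, 64, 27, 27]  (not all equal)
t=19: [74, 57, 57, 74, 74]  (not all equal)
t=20: [28, 53, 53, 28, 28]  (not all equal)
t=21: [83, 81, 81, 83, 83]  (not all equal)
t=22: [7, 4, 4, 7, 7]  (not all equal)
t=23: [19, 14, 14, 19, 19]  (not all equal)
t=24: [54, 46, 46, 54, 54]  (not all equal)
t=25: [82, 94, 94, 82, 82]  (not all equal)
t=26: [13, 31, 31, 13, 13]  (not all equal)
t=27: [49, 76, 76, 49, 49]  (not all equal)
t=28: [76, 36, 36, 76, 76]  (not all equal)
t=29: [31, 79, 79, 31, 31]  (not all equal)
t=30: [75, 30, 30, 75, 75]  (not all equal)
t=31: [30, 67, 67, 30, 30]  (not all equal)
t=32: [79, 54, 54, 79, 79]  (not all equal)
t=33: [18, 55, 55, 18, 18]  (not all equal)
t=34: [58, 68, 68, 58, 58]  (not all equal)
t=35: [60, 45, 45, 60, 60]  (not all equal)
t=36: [69, 91, 91, 69, 69]  (not all equal)
t=37: [33, 33, 33, 33, 33]  (all equal)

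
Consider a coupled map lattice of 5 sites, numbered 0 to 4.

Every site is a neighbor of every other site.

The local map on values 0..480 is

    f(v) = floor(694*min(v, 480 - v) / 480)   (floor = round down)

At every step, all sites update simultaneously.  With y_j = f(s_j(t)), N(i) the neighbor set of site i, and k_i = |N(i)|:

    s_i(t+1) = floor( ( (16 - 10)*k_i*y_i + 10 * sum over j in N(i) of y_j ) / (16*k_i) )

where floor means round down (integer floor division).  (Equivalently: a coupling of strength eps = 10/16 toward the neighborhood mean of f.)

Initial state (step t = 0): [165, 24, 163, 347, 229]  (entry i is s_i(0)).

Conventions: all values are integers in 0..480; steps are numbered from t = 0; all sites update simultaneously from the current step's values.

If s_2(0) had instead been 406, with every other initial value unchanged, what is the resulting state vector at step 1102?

Answer: [208, 208, 208, 208, 208]
Key observation: The state at step 7, [309, 309, 309, 309, 309], reappears at step 19: the system is in a cycle of period 12 from step 7 on.  Therefore the state at step 1102 equals the state at step 7 + ((1102 - 7) mod 12) = 10, which is [208, 208, 208, 208, 208].

Derivation:
t=0: [165, 24, 406, 347, 229]
t=1: [192, 148, 163, 182, 213]
t=2: [262, 248, 253, 259, 269]
t=3: [319, 323, 322, 320, 317]
t=4: [230, 229, 229, 230, 231]
t=5: [331, 331, 331, 331, 332]
t=6: [214, 214, 214, 214, 214]
t=7: [309, 309, 309, 309, 309]
t=8: [247, 247, 247, 247, 247]
t=9: [336, 336, 336, 336, 336]
t=10: [208, 208, 208, 208, 208]
t=11: [300, 300, 300, 300, 300]
t=12: [260, 260, 260, 260, 260]
t=13: [318, 318, 318, 318, 318]
t=14: [234, 234, 234, 234, 234]
t=15: [338, 338, 338, 338, 338]
t=16: [205, 205, 205, 205, 205]
t=17: [296, 296, 296, 296, 296]
t=18: [266, 266, 266, 266, 266]
t=19: [309, 309, 309, 309, 309]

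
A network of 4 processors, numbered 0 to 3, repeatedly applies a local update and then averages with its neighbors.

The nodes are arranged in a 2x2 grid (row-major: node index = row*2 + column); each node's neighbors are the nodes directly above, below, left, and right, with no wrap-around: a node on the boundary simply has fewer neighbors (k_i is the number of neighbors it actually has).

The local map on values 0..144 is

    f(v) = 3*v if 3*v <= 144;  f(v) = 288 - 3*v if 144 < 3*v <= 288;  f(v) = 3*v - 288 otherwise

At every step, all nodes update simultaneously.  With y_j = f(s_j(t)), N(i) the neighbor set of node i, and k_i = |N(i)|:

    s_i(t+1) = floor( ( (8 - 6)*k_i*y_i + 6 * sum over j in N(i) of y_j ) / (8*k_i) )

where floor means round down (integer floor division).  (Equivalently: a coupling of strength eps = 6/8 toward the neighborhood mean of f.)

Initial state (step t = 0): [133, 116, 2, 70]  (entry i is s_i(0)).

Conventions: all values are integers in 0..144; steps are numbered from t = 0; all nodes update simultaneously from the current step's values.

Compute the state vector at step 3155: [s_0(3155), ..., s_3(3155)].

Simulating step by step:
t=0: [133, 116, 2, 70]
t=1: [52, 85, 72, 44]
t=2: [72, 107, 117, 72]
t=3: [54, 62, 69, 54]
t=4: [100, 120, 114, 100]
t=5: [50, 27, 22, 50]
t=6: [89, 123, 120, 89]
t=7: [62, 36, 33, 62]
t=8: [103, 103, 101, 103]
t=9: [18, 21, 19, 18]
t=10: [58, 56, 54, 58]
t=11: [120, 115, 117, 120]
t=12: [63, 68, 69, 63]
t=13: [86, 95, 94, 86]
t=14: [10, 23, 24, 10]
t=15: [60, 39, 40, 60]
t=16: [115, 110, 111, 115]
t=17: [46, 53, 54, 46]
t=18: [130, 135, 135, 130]
t=19: [113, 105, 105, 113]
t=20: [33, 45, 45, 33]
t=21: [126, 108, 108, 126]
t=22: [49, 76, 76, 49]
t=23: [80, 120, 120, 80]
t=24: [66, 54, 54, 66]
t=25: [117, 99, 99, 117]
t=26: [22, 49, 49, 22]
t=27: [122, 84, 84, 122]
t=28: [46, 67, 67, 46]
t=29: [99, 125, 125, 99]
t=30: [67, 28, 28, 67]
t=31: [84, 86, 86, 84]
t=32: [31, 34, 34, 31]
t=33: [99, 95, 95, 99]
t=34: [4, 7, 7, 4]
t=35: [18, 14, 14, 18]
t=36: [45, 51, 51, 45]
t=37: [135, 135, 135, 135]
t=38: [117, 117, 117, 117]
t=39: [63, 63, 63, 63]
t=40: [99, 99, 99, 99]
t=41: [9, 9, 9, 9]
t=42: [27, 27, 27, 27]
t=43: [81, 81, 81, 81]
t=44: [45, 45, 45, 45]
t=45: [135, 135, 135, 135]

Answer: [81, 81, 81, 81]
Key observation: The state at step 37, [135, 135, 135, 135], reappears at step 45: the system is in a cycle of period 8 from step 37 on.  Therefore the state at step 3155 equals the state at step 37 + ((3155 - 37) mod 8) = 43, which is [81, 81, 81, 81].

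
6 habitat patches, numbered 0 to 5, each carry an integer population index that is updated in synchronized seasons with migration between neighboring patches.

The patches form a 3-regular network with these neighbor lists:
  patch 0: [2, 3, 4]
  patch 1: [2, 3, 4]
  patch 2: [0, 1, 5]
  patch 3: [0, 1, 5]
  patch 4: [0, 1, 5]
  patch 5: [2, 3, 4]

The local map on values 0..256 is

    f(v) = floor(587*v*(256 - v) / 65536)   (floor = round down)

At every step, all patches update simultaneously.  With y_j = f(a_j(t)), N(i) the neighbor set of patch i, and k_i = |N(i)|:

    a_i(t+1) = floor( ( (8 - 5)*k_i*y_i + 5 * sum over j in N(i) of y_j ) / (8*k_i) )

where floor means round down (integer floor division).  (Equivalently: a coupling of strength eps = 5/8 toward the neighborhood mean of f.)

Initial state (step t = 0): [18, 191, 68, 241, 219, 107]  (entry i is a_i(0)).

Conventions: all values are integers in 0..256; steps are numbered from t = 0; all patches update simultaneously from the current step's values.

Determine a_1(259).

Answer: a_1(259) = 144
Key observation: The state at step 5, [144, 144, 144, 144, 144, 144], reappears at step 6: the system is in a cycle of period 1 from step 5 on.  Therefore the state at step 259 equals the state at step 5 + ((259 - 5) mod 1) = 5, which is [144, 144, 144, 144, 144, 144].

Derivation:
t=0: [18, 191, 68, 241, 219, 107]
t=1: [59, 87, 103, 72, 87, 98]
t=2: [120, 130, 130, 121, 126, 133]
t=3: [146, 146, 146, 146, 146, 146]
t=4: [143, 143, 143, 143, 143, 143]
t=5: [144, 144, 144, 144, 144, 144]
t=6: [144, 144, 144, 144, 144, 144]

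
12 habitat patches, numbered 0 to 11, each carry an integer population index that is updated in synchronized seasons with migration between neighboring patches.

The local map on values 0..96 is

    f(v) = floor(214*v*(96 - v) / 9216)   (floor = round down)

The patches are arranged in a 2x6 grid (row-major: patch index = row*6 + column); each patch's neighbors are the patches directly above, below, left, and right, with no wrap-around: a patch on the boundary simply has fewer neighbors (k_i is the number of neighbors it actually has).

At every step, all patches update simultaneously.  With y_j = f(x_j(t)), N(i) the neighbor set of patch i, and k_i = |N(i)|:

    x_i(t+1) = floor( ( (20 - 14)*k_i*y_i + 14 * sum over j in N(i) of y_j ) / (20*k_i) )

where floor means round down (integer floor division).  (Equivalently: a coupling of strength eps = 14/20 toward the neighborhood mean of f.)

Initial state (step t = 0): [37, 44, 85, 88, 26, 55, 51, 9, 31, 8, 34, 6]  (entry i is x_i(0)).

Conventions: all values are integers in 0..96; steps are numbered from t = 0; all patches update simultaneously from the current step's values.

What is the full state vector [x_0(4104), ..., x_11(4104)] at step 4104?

Simulating step by step:
t=0: [37, 44, 85, 88, 26, 55, 51, 9, 31, 8, 34, 6]
t=1: [52, 36, 33, 23, 39, 34, 39, 40, 26, 30, 30, 38]
t=2: [51, 50, 44, 45, 45, 50, 52, 48, 46, 42, 47, 47]
t=3: [53, 53, 53, 52, 53, 53, 53, 53, 52, 52, 52, 53]
t=4: [52, 52, 52, 52, 52, 52, 52, 52, 52, 53, 52, 52]
t=5: [53, 53, 53, 52, 53, 53, 53, 53, 52, 52, 52, 53]

Answer: [52, 52, 52, 52, 52, 52, 52, 52, 52, 53, 52, 52]
Key observation: The state at step 3, [53, 53, 53, 52, 53, 53, 53, 53, 52, 52, 52, 53], reappears at step 5: the system is in a cycle of period 2 from step 3 on.  Therefore the state at step 4104 equals the state at step 3 + ((4104 - 3) mod 2) = 4, which is [52, 52, 52, 52, 52, 52, 52, 52, 52, 53, 52, 52].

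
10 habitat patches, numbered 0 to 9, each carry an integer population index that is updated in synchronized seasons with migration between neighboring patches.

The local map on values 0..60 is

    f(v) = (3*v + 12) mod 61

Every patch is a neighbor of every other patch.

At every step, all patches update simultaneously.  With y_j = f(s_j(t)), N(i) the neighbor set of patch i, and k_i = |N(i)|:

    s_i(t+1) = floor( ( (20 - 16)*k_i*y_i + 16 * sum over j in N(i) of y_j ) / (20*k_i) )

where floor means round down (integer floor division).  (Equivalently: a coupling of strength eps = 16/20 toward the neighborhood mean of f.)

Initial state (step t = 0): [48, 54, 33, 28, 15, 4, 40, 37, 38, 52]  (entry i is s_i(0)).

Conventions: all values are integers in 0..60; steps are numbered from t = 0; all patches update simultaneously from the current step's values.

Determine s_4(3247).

Answer: s_4(3247) = 27
Key observation: The state at step 4, [2, 2, 2, 2, 2, 2, 2, 2, 2, 2], reappears at step 14: the system is in a cycle of period 10 from step 4 on.  Therefore the state at step 3247 equals the state at step 4 + ((3247 - 4) mod 10) = 7, which is [27, 27, 27, 27, 27, 27, 27, 27, 27, 27].

Derivation:
t=0: [48, 54, 33, 28, 15, 4, 40, 37, 38, 52]
t=1: [31, 33, 33, 31, 34, 30, 28, 27, 28, 32]
t=2: [43, 43, 43, 43, 44, 42, 42, 41, 42, 43]
t=3: [17, 17, 17, 17, 18, 17, 17, 17, 17, 17]
t=4: [2, 2, 2, 2, 2, 2, 2, 2, 2, 2]
t=5: [18, 18, 18, 18, 18, 18, 18, 18, 18, 18]
t=6: [5, 5, 5, 5, 5, 5, 5, 5, 5, 5]
t=7: [27, 27, 27, 27, 27, 27, 27, 27, 27, 27]
t=8: [32, 32, 32, 32, 32, 32, 32, 32, 32, 32]
t=9: [47, 47, 47, 47, 47, 47, 47, 47, 47, 47]
t=10: [31, 31, 31, 31, 31, 31, 31, 31, 31, 31]
t=11: [44, 44, 44, 44, 44, 44, 44, 44, 44, 44]
t=12: [22, 22, 22, 22, 22, 22, 22, 22, 22, 22]
t=13: [17, 17, 17, 17, 17, 17, 17, 17, 17, 17]
t=14: [2, 2, 2, 2, 2, 2, 2, 2, 2, 2]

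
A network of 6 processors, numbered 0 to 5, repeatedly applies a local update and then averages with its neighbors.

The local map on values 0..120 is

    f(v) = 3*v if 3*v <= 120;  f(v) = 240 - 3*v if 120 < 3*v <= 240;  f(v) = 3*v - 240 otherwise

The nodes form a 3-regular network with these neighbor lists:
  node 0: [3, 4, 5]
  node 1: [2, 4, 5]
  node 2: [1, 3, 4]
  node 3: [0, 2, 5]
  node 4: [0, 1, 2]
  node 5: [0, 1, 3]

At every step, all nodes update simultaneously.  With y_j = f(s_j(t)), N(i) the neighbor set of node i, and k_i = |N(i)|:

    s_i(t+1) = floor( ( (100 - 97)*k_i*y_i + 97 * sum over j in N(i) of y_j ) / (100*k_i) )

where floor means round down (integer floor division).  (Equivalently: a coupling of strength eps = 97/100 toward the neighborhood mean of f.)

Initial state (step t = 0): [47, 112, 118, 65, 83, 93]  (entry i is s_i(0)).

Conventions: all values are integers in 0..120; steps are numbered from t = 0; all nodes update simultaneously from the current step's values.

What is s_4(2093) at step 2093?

Simulating step by step:
t=0: [47, 112, 118, 65, 83, 93]
t=1: [33, 55, 51, 82, 100, 78]
t=2: [26, 51, 48, 62, 86, 58]
t=3: [46, 60, 54, 79, 84, 72]
t=4: [15, 38, 26, 66, 77, 54]
t=5: [43, 56, 55, 66, 76, 67]
t=6: [33, 42, 42, 74, 83, 73]
t=7: [18, 49, 49, 76, 106, 75]
t=8: [35, 62, 61, 52, 79, 51]
t=9: [59, 49, 47, 83, 69, 81]
t=10: [16, 46, 46, 53, 83, 53]
t=11: [56, 65, 65, 77, 81, 77]
t=12: [8, 19, 19, 41, 52, 41]
t=13: [103, 85, 85, 67, 47, 67]
t=14: [59, 49, 49, 40, 34, 40]
t=15: [112, 104, 104, 92, 83, 92]
t=16: [29, 39, 39, 67, 77, 67]
t=17: [30, 56, 56, 79, 104, 79]
t=18: [27, 49, 49, 53, 77, 53]
t=19: [57, 61, 61, 84, 86, 84]
t=20: [15, 29, 29, 44, 59, 44]
t=21: [91, 86, 86, 80, 72, 80]
t=22: [8, 14, 14, 16, 23, 16]
t=23: [54, 52, 52, 38, 36, 38]
t=24: [110, 101, 101, 92, 82, 92]
t=25: [27, 35, 35, 62, 70, 62]
t=26: [47, 64, 64, 79, 94, 79]
t=27: [18, 31, 31, 48, 64, 48]
t=28: [79, 79, 79, 81, 79, 81]
t=29: [3, 3, 3, 3, 3, 3]
t=30: [9, 9, 9, 9, 9, 9]
t=31: [27, 27, 27, 27, 27, 27]
t=32: [81, 81, 81, 81, 81, 81]
t=33: [3, 3, 3, 3, 3, 3]

Answer: s_4(2093) = 3
Key observation: The state at step 29, [3, 3, 3, 3, 3, 3], reappears at step 33: the system is in a cycle of period 4 from step 29 on.  Therefore the state at step 2093 equals the state at step 29 + ((2093 - 29) mod 4) = 29, which is [3, 3, 3, 3, 3, 3].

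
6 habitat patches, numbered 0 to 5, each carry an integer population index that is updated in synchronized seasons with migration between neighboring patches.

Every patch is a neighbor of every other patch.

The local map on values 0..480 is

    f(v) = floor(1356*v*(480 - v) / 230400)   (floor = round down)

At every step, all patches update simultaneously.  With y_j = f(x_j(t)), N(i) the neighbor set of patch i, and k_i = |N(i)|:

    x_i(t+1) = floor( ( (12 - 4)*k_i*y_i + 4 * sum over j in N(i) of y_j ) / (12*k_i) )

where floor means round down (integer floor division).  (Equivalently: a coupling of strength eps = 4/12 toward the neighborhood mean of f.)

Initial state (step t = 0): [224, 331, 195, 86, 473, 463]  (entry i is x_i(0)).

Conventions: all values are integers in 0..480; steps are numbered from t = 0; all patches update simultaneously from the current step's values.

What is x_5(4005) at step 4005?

Simulating step by step:
t=0: [224, 331, 195, 86, 473, 463]
t=1: [283, 255, 277, 200, 92, 108]
t=2: [314, 320, 316, 315, 244, 259]
t=3: [309, 306, 309, 309, 328, 327]
t=4: [308, 309, 308, 308, 297, 298]
t=5: [312, 311, 312, 312, 316, 316]
t=6: [307, 308, 307, 307, 305, 305]
t=7: [312, 311, 312, 312, 313, 313]
t=8: [307, 308, 307, 307, 307, 307]
t=9: [311, 311, 311, 311, 311, 311]
t=10: [309, 309, 309, 309, 309, 309]
t=11: [310, 310, 310, 310, 310, 310]
t=12: [310, 310, 310, 310, 310, 310]

Answer: x_5(4005) = 310
Key observation: The state at step 11, [310, 310, 310, 310, 310, 310], reappears at step 12: the system is in a cycle of period 1 from step 11 on.  Therefore the state at step 4005 equals the state at step 11 + ((4005 - 11) mod 1) = 11, which is [310, 310, 310, 310, 310, 310].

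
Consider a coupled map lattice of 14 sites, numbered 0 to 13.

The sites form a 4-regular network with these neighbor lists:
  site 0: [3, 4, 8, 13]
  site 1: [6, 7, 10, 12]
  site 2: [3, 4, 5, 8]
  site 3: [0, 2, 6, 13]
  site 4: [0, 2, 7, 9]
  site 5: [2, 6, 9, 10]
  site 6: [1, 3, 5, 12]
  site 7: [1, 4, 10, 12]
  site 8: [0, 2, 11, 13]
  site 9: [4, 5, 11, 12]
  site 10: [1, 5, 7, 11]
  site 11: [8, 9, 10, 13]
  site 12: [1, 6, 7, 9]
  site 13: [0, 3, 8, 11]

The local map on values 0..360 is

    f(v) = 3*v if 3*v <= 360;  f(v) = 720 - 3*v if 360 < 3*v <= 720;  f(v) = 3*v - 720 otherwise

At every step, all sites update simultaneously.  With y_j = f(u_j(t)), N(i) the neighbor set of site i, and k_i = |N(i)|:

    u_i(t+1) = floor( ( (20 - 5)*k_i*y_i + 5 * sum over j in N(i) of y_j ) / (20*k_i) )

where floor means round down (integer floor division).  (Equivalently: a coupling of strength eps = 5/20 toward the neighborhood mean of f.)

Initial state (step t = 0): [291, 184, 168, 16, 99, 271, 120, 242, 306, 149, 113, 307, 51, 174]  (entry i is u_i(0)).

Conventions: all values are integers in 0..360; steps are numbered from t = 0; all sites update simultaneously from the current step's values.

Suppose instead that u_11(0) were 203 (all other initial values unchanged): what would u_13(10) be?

Answer: u_13(10) = 317
Key observation: This trace re-runs the system from the modified initial state.

Derivation:
t=0: [291, 184, 168, 16, 99, 271, 120, 242, 306, 149, 113, 203, 51, 174]
t=1: [161, 179, 201, 93, 263, 144, 298, 64, 190, 245, 277, 146, 165, 180]
t=2: [220, 181, 136, 253, 86, 242, 191, 180, 163, 65, 142, 240, 204, 194]
t=3: [86, 178, 267, 70, 240, 63, 130, 187, 205, 169, 243, 53, 124, 124]
t=4: [234, 192, 92, 221, 44, 181, 305, 153, 131, 203, 50, 161, 316, 306]
t=5: [58, 160, 250, 85, 140, 178, 184, 236, 290, 131, 163, 226, 215, 188]
t=6: [184, 210, 78, 224, 258, 186, 173, 61, 137, 282, 203, 85, 102, 155]
t=7: [167, 117, 211, 89, 84, 163, 188, 172, 288, 143, 126, 241, 267, 240]
t=8: [205, 312, 121, 229, 239, 228, 175, 217, 127, 253, 305, 50, 123, 39]
t=9: [109, 212, 293, 73, 37, 76, 186, 99, 299, 63, 175, 155, 295, 126]
t=10: [298, 114, 165, 226, 144, 215, 165, 257, 200, 189, 200, 247, 169, 317]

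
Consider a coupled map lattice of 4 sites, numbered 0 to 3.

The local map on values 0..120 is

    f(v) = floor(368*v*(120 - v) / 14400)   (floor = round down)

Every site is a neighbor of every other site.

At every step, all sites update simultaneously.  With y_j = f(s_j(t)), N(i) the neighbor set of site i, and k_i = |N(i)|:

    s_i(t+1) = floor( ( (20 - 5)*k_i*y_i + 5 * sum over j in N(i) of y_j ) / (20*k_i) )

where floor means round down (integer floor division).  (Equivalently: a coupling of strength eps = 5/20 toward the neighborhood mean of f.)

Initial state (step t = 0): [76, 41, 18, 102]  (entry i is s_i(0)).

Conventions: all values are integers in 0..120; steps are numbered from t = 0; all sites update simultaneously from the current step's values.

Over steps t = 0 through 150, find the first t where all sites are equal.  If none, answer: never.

Simulating step by step:
t=0: [76, 41, 18, 102]  (not all equal)
t=1: [78, 76, 52, 52]  (not all equal)
t=2: [84, 85, 89, 89]  (not all equal)
t=3: [75, 75, 71, 71]  (not all equal)
t=4: [86, 86, 87, 87]  (not all equal)
t=5: [73, 73, 73, 73]  (all equal)

Answer: 5
Key observation: Synchronization is absorbing here: once all sites are equal they stay equal, and step 5 is the first all-equal step.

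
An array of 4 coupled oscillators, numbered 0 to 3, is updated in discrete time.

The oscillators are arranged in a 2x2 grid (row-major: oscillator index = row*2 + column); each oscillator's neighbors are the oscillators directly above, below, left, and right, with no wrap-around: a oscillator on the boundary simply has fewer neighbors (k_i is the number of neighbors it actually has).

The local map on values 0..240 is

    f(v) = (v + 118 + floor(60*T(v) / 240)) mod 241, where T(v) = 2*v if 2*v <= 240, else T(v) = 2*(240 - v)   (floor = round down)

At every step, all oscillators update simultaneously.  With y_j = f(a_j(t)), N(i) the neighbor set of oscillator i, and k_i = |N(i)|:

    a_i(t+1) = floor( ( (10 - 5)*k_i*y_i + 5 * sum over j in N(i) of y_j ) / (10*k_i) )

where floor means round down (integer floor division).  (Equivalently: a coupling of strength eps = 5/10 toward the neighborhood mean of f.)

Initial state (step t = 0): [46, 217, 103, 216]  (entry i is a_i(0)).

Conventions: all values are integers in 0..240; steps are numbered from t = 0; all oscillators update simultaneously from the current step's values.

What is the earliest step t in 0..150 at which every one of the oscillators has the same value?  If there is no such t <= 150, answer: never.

Answer: 12
Key observation: Synchronization is absorbing here: once all oscillators are equal they stay equal, and step 12 is the first all-equal step.

Derivation:
t=0: [46, 217, 103, 216]  (not all equal)
t=1: [127, 125, 88, 86]  (not all equal)
t=2: [47, 46, 21, 20]  (not all equal)
t=3: [178, 177, 158, 158]  (not all equal)
t=4: [83, 83, 78, 78]  (not all equal)
t=5: [59, 59, 176, 176]  (not all equal)
t=6: [175, 175, 115, 115]  (not all equal)
t=7: [75, 75, 57, 57]  (not all equal)
t=8: [223, 223, 209, 209]  (not all equal)
t=9: [106, 106, 102, 102]  (not all equal)
t=10: [34, 34, 31, 31]  (not all equal)
t=11: [167, 167, 165, 165]  (not all equal)
t=12: [79, 79, 79, 79]  (all equal)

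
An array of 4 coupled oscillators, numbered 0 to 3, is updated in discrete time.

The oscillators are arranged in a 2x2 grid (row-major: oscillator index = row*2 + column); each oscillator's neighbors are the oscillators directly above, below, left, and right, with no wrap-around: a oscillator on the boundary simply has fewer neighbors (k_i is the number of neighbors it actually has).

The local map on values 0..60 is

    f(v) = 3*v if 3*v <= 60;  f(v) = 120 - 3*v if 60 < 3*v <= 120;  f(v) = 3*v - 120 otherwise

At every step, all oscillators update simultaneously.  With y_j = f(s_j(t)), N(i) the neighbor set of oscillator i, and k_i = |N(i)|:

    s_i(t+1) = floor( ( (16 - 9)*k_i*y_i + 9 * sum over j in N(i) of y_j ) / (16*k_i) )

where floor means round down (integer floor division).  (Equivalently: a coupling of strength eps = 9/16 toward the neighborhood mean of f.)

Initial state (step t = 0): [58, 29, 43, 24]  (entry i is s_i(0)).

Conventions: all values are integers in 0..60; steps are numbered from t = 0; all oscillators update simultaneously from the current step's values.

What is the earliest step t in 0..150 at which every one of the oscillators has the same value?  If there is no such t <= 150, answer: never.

Answer: never
Key observation: The state at step 5 reappears at step 17 — the system is in a cycle of period 12 from step 5 on.  No step 0..17 is synchronized, and the cycle repeats forever, so no step up to 150 (or ever) has all oscillators equal.

Derivation:
t=0: [58, 29, 43, 24]  (not all equal)
t=1: [35, 43, 32, 32]  (not all equal)
t=2: [15, 14, 21, 19]  (not all equal)
t=3: [47, 47, 53, 52]  (not all equal)
t=4: [26, 25, 33, 32]  (not all equal)
t=5: [36, 38, 27, 29]  (not all equal)
t=6: [17, 15, 29, 27]  (not all equal)
t=7: [44, 45, 39, 39]  (not all equal)
t=8: [10, 10, 5, 6]  (not all equal)
t=9: [25, 26, 20, 20]  (not all equal)
t=10: [48, 47, 55, 54]  (not all equal)
t=11: [29, 27, 38, 36]  (not all equal)
t=12: [27, 29, 15, 17]  (not all equal)
t=13: [39, 39, 45, 44]  (not all equal)
t=14: [6, 5, 10, 10]  (not all equal)
t=15: [20, 20, 26, 25]  (not all equal)
t=16: [54, 55, 47, 48]  (not all equal)
t=17: [36, 38, 27, 29]  (not all equal)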